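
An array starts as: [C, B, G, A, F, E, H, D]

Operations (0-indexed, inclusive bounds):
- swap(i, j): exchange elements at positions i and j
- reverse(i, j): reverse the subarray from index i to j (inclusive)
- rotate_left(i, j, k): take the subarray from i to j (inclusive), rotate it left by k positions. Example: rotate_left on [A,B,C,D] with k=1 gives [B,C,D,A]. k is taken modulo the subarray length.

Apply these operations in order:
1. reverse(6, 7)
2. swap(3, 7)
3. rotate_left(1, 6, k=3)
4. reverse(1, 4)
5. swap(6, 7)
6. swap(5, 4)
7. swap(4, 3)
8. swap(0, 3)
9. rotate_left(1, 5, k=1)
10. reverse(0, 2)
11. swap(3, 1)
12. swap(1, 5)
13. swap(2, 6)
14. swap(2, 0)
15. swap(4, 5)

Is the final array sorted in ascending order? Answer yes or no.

Answer: yes

Derivation:
After 1 (reverse(6, 7)): [C, B, G, A, F, E, D, H]
After 2 (swap(3, 7)): [C, B, G, H, F, E, D, A]
After 3 (rotate_left(1, 6, k=3)): [C, F, E, D, B, G, H, A]
After 4 (reverse(1, 4)): [C, B, D, E, F, G, H, A]
After 5 (swap(6, 7)): [C, B, D, E, F, G, A, H]
After 6 (swap(5, 4)): [C, B, D, E, G, F, A, H]
After 7 (swap(4, 3)): [C, B, D, G, E, F, A, H]
After 8 (swap(0, 3)): [G, B, D, C, E, F, A, H]
After 9 (rotate_left(1, 5, k=1)): [G, D, C, E, F, B, A, H]
After 10 (reverse(0, 2)): [C, D, G, E, F, B, A, H]
After 11 (swap(3, 1)): [C, E, G, D, F, B, A, H]
After 12 (swap(1, 5)): [C, B, G, D, F, E, A, H]
After 13 (swap(2, 6)): [C, B, A, D, F, E, G, H]
After 14 (swap(2, 0)): [A, B, C, D, F, E, G, H]
After 15 (swap(4, 5)): [A, B, C, D, E, F, G, H]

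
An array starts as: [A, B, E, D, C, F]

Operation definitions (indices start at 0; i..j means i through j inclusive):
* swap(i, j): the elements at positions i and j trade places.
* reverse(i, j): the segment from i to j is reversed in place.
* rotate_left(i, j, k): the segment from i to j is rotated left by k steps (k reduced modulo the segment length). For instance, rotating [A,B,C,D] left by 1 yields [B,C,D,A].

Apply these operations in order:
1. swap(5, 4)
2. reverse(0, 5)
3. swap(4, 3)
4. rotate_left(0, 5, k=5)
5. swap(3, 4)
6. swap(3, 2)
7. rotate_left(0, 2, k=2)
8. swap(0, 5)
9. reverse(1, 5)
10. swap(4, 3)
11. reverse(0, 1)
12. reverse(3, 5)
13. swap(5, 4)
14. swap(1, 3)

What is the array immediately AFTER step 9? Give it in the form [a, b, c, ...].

Answer: [E, B, D, F, C, A]

Derivation:
After 1 (swap(5, 4)): [A, B, E, D, F, C]
After 2 (reverse(0, 5)): [C, F, D, E, B, A]
After 3 (swap(4, 3)): [C, F, D, B, E, A]
After 4 (rotate_left(0, 5, k=5)): [A, C, F, D, B, E]
After 5 (swap(3, 4)): [A, C, F, B, D, E]
After 6 (swap(3, 2)): [A, C, B, F, D, E]
After 7 (rotate_left(0, 2, k=2)): [B, A, C, F, D, E]
After 8 (swap(0, 5)): [E, A, C, F, D, B]
After 9 (reverse(1, 5)): [E, B, D, F, C, A]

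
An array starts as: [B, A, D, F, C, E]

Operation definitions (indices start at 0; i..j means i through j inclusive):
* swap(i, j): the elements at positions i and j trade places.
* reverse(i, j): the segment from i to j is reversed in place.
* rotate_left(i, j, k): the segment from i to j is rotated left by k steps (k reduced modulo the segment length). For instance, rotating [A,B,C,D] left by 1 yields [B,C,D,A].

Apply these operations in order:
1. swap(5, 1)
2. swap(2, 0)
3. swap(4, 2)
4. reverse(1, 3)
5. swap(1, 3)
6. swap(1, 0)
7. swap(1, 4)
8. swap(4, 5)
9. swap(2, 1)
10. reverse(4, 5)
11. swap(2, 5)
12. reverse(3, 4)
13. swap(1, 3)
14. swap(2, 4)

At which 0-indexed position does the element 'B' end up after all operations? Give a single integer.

Answer: 5

Derivation:
After 1 (swap(5, 1)): [B, E, D, F, C, A]
After 2 (swap(2, 0)): [D, E, B, F, C, A]
After 3 (swap(4, 2)): [D, E, C, F, B, A]
After 4 (reverse(1, 3)): [D, F, C, E, B, A]
After 5 (swap(1, 3)): [D, E, C, F, B, A]
After 6 (swap(1, 0)): [E, D, C, F, B, A]
After 7 (swap(1, 4)): [E, B, C, F, D, A]
After 8 (swap(4, 5)): [E, B, C, F, A, D]
After 9 (swap(2, 1)): [E, C, B, F, A, D]
After 10 (reverse(4, 5)): [E, C, B, F, D, A]
After 11 (swap(2, 5)): [E, C, A, F, D, B]
After 12 (reverse(3, 4)): [E, C, A, D, F, B]
After 13 (swap(1, 3)): [E, D, A, C, F, B]
After 14 (swap(2, 4)): [E, D, F, C, A, B]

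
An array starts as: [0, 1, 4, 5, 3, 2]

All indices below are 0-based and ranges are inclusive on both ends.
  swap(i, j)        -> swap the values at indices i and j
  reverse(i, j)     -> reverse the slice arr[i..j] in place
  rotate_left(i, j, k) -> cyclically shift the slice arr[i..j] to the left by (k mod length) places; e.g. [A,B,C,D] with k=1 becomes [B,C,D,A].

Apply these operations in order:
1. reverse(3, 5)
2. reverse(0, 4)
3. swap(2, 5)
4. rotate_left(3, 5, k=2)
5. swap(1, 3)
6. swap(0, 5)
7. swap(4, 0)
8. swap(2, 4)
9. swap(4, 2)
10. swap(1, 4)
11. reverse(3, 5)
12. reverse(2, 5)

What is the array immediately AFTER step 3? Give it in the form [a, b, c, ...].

After 1 (reverse(3, 5)): [0, 1, 4, 2, 3, 5]
After 2 (reverse(0, 4)): [3, 2, 4, 1, 0, 5]
After 3 (swap(2, 5)): [3, 2, 5, 1, 0, 4]

Answer: [3, 2, 5, 1, 0, 4]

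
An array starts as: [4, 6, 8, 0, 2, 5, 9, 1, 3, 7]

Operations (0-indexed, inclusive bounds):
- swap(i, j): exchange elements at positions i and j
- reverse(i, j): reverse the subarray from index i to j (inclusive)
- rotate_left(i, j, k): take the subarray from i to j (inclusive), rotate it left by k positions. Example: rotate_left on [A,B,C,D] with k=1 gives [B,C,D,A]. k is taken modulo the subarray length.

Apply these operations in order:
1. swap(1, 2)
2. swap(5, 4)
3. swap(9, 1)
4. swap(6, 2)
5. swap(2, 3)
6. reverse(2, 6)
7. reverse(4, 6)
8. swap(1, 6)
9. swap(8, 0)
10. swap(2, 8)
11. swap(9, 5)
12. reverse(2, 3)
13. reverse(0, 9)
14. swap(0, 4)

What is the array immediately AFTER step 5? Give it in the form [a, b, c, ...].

After 1 (swap(1, 2)): [4, 8, 6, 0, 2, 5, 9, 1, 3, 7]
After 2 (swap(5, 4)): [4, 8, 6, 0, 5, 2, 9, 1, 3, 7]
After 3 (swap(9, 1)): [4, 7, 6, 0, 5, 2, 9, 1, 3, 8]
After 4 (swap(6, 2)): [4, 7, 9, 0, 5, 2, 6, 1, 3, 8]
After 5 (swap(2, 3)): [4, 7, 0, 9, 5, 2, 6, 1, 3, 8]

Answer: [4, 7, 0, 9, 5, 2, 6, 1, 3, 8]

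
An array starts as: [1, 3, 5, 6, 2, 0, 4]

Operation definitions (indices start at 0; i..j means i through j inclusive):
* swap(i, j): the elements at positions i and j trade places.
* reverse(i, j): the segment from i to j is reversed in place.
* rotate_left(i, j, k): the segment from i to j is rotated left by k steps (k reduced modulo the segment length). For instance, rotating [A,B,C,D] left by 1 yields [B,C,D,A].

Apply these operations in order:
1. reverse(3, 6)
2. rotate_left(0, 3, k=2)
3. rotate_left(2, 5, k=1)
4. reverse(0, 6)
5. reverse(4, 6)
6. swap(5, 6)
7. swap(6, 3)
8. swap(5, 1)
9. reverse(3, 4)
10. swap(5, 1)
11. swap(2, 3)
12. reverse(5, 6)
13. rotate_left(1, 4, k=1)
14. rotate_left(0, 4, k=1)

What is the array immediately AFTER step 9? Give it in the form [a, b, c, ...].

Answer: [6, 3, 2, 5, 4, 1, 0]

Derivation:
After 1 (reverse(3, 6)): [1, 3, 5, 4, 0, 2, 6]
After 2 (rotate_left(0, 3, k=2)): [5, 4, 1, 3, 0, 2, 6]
After 3 (rotate_left(2, 5, k=1)): [5, 4, 3, 0, 2, 1, 6]
After 4 (reverse(0, 6)): [6, 1, 2, 0, 3, 4, 5]
After 5 (reverse(4, 6)): [6, 1, 2, 0, 5, 4, 3]
After 6 (swap(5, 6)): [6, 1, 2, 0, 5, 3, 4]
After 7 (swap(6, 3)): [6, 1, 2, 4, 5, 3, 0]
After 8 (swap(5, 1)): [6, 3, 2, 4, 5, 1, 0]
After 9 (reverse(3, 4)): [6, 3, 2, 5, 4, 1, 0]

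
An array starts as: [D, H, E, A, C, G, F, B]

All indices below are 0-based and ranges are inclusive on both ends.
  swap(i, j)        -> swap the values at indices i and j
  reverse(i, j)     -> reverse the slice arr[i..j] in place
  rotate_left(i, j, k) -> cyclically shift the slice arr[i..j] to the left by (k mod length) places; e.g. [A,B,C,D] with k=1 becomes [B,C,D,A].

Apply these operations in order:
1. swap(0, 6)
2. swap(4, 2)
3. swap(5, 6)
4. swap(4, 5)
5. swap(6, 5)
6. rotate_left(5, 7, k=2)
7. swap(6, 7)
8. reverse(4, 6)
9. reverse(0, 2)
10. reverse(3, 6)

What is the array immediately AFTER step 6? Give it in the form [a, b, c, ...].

Answer: [F, H, C, A, D, B, G, E]

Derivation:
After 1 (swap(0, 6)): [F, H, E, A, C, G, D, B]
After 2 (swap(4, 2)): [F, H, C, A, E, G, D, B]
After 3 (swap(5, 6)): [F, H, C, A, E, D, G, B]
After 4 (swap(4, 5)): [F, H, C, A, D, E, G, B]
After 5 (swap(6, 5)): [F, H, C, A, D, G, E, B]
After 6 (rotate_left(5, 7, k=2)): [F, H, C, A, D, B, G, E]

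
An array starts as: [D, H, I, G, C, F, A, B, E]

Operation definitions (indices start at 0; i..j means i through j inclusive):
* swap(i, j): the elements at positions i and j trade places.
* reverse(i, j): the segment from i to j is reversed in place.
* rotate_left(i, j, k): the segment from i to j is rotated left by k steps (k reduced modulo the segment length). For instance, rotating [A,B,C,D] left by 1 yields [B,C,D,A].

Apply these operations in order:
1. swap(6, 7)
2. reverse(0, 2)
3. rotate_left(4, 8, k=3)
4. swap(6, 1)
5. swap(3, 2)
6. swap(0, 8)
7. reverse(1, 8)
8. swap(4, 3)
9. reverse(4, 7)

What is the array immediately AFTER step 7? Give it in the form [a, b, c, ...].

After 1 (swap(6, 7)): [D, H, I, G, C, F, B, A, E]
After 2 (reverse(0, 2)): [I, H, D, G, C, F, B, A, E]
After 3 (rotate_left(4, 8, k=3)): [I, H, D, G, A, E, C, F, B]
After 4 (swap(6, 1)): [I, C, D, G, A, E, H, F, B]
After 5 (swap(3, 2)): [I, C, G, D, A, E, H, F, B]
After 6 (swap(0, 8)): [B, C, G, D, A, E, H, F, I]
After 7 (reverse(1, 8)): [B, I, F, H, E, A, D, G, C]

Answer: [B, I, F, H, E, A, D, G, C]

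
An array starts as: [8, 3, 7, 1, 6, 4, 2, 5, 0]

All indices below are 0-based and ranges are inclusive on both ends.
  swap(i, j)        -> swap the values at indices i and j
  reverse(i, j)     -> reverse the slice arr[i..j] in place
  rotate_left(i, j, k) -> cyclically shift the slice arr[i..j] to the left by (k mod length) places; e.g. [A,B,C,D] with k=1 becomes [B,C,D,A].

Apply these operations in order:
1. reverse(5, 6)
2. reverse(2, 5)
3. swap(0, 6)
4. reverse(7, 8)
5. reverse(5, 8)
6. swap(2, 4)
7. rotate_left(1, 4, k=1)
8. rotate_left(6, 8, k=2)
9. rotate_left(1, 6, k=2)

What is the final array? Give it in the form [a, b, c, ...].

After 1 (reverse(5, 6)): [8, 3, 7, 1, 6, 2, 4, 5, 0]
After 2 (reverse(2, 5)): [8, 3, 2, 6, 1, 7, 4, 5, 0]
After 3 (swap(0, 6)): [4, 3, 2, 6, 1, 7, 8, 5, 0]
After 4 (reverse(7, 8)): [4, 3, 2, 6, 1, 7, 8, 0, 5]
After 5 (reverse(5, 8)): [4, 3, 2, 6, 1, 5, 0, 8, 7]
After 6 (swap(2, 4)): [4, 3, 1, 6, 2, 5, 0, 8, 7]
After 7 (rotate_left(1, 4, k=1)): [4, 1, 6, 2, 3, 5, 0, 8, 7]
After 8 (rotate_left(6, 8, k=2)): [4, 1, 6, 2, 3, 5, 7, 0, 8]
After 9 (rotate_left(1, 6, k=2)): [4, 2, 3, 5, 7, 1, 6, 0, 8]

Answer: [4, 2, 3, 5, 7, 1, 6, 0, 8]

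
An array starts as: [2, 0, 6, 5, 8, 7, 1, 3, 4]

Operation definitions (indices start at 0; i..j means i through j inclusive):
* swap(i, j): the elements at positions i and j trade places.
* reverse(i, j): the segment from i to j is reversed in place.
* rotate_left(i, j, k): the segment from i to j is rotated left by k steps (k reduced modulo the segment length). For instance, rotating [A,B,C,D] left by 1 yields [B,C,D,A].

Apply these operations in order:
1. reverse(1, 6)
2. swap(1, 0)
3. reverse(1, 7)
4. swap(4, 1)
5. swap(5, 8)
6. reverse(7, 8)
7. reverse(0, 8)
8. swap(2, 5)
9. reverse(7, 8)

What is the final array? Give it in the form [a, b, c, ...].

Answer: [2, 8, 6, 4, 3, 7, 0, 1, 5]

Derivation:
After 1 (reverse(1, 6)): [2, 1, 7, 8, 5, 6, 0, 3, 4]
After 2 (swap(1, 0)): [1, 2, 7, 8, 5, 6, 0, 3, 4]
After 3 (reverse(1, 7)): [1, 3, 0, 6, 5, 8, 7, 2, 4]
After 4 (swap(4, 1)): [1, 5, 0, 6, 3, 8, 7, 2, 4]
After 5 (swap(5, 8)): [1, 5, 0, 6, 3, 4, 7, 2, 8]
After 6 (reverse(7, 8)): [1, 5, 0, 6, 3, 4, 7, 8, 2]
After 7 (reverse(0, 8)): [2, 8, 7, 4, 3, 6, 0, 5, 1]
After 8 (swap(2, 5)): [2, 8, 6, 4, 3, 7, 0, 5, 1]
After 9 (reverse(7, 8)): [2, 8, 6, 4, 3, 7, 0, 1, 5]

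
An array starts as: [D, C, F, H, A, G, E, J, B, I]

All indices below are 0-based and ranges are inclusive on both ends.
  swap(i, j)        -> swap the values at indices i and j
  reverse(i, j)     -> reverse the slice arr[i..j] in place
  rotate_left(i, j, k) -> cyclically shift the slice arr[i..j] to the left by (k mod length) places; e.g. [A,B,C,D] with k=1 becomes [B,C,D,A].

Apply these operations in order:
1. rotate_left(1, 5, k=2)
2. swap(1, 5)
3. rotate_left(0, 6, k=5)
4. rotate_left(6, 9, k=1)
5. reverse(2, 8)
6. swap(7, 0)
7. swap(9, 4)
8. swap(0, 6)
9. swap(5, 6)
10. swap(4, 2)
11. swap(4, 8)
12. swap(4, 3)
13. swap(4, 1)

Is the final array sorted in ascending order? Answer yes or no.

Answer: yes

Derivation:
After 1 (rotate_left(1, 5, k=2)): [D, H, A, G, C, F, E, J, B, I]
After 2 (swap(1, 5)): [D, F, A, G, C, H, E, J, B, I]
After 3 (rotate_left(0, 6, k=5)): [H, E, D, F, A, G, C, J, B, I]
After 4 (rotate_left(6, 9, k=1)): [H, E, D, F, A, G, J, B, I, C]
After 5 (reverse(2, 8)): [H, E, I, B, J, G, A, F, D, C]
After 6 (swap(7, 0)): [F, E, I, B, J, G, A, H, D, C]
After 7 (swap(9, 4)): [F, E, I, B, C, G, A, H, D, J]
After 8 (swap(0, 6)): [A, E, I, B, C, G, F, H, D, J]
After 9 (swap(5, 6)): [A, E, I, B, C, F, G, H, D, J]
After 10 (swap(4, 2)): [A, E, C, B, I, F, G, H, D, J]
After 11 (swap(4, 8)): [A, E, C, B, D, F, G, H, I, J]
After 12 (swap(4, 3)): [A, E, C, D, B, F, G, H, I, J]
After 13 (swap(4, 1)): [A, B, C, D, E, F, G, H, I, J]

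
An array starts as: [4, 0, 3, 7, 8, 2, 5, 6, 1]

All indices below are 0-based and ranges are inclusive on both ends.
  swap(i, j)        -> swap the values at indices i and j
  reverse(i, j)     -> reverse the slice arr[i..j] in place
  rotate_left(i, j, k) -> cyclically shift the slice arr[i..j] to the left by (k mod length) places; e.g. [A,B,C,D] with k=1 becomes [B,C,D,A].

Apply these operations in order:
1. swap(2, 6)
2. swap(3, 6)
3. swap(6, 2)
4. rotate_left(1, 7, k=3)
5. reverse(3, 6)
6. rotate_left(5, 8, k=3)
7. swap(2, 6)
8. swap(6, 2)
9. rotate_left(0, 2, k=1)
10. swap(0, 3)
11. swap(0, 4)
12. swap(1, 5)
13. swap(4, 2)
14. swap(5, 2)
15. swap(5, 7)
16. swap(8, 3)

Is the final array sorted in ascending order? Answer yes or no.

After 1 (swap(2, 6)): [4, 0, 5, 7, 8, 2, 3, 6, 1]
After 2 (swap(3, 6)): [4, 0, 5, 3, 8, 2, 7, 6, 1]
After 3 (swap(6, 2)): [4, 0, 7, 3, 8, 2, 5, 6, 1]
After 4 (rotate_left(1, 7, k=3)): [4, 8, 2, 5, 6, 0, 7, 3, 1]
After 5 (reverse(3, 6)): [4, 8, 2, 7, 0, 6, 5, 3, 1]
After 6 (rotate_left(5, 8, k=3)): [4, 8, 2, 7, 0, 1, 6, 5, 3]
After 7 (swap(2, 6)): [4, 8, 6, 7, 0, 1, 2, 5, 3]
After 8 (swap(6, 2)): [4, 8, 2, 7, 0, 1, 6, 5, 3]
After 9 (rotate_left(0, 2, k=1)): [8, 2, 4, 7, 0, 1, 6, 5, 3]
After 10 (swap(0, 3)): [7, 2, 4, 8, 0, 1, 6, 5, 3]
After 11 (swap(0, 4)): [0, 2, 4, 8, 7, 1, 6, 5, 3]
After 12 (swap(1, 5)): [0, 1, 4, 8, 7, 2, 6, 5, 3]
After 13 (swap(4, 2)): [0, 1, 7, 8, 4, 2, 6, 5, 3]
After 14 (swap(5, 2)): [0, 1, 2, 8, 4, 7, 6, 5, 3]
After 15 (swap(5, 7)): [0, 1, 2, 8, 4, 5, 6, 7, 3]
After 16 (swap(8, 3)): [0, 1, 2, 3, 4, 5, 6, 7, 8]

Answer: yes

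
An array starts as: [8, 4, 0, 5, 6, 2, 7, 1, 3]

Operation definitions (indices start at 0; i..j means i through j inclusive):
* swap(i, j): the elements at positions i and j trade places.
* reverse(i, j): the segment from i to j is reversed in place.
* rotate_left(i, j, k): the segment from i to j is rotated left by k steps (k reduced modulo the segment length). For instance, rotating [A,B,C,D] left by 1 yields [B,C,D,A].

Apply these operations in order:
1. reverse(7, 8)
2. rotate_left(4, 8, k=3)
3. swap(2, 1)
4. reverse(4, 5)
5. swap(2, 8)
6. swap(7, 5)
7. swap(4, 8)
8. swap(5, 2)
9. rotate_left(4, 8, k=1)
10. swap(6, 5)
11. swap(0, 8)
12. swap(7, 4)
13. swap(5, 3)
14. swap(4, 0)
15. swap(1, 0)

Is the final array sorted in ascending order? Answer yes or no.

After 1 (reverse(7, 8)): [8, 4, 0, 5, 6, 2, 7, 3, 1]
After 2 (rotate_left(4, 8, k=3)): [8, 4, 0, 5, 3, 1, 6, 2, 7]
After 3 (swap(2, 1)): [8, 0, 4, 5, 3, 1, 6, 2, 7]
After 4 (reverse(4, 5)): [8, 0, 4, 5, 1, 3, 6, 2, 7]
After 5 (swap(2, 8)): [8, 0, 7, 5, 1, 3, 6, 2, 4]
After 6 (swap(7, 5)): [8, 0, 7, 5, 1, 2, 6, 3, 4]
After 7 (swap(4, 8)): [8, 0, 7, 5, 4, 2, 6, 3, 1]
After 8 (swap(5, 2)): [8, 0, 2, 5, 4, 7, 6, 3, 1]
After 9 (rotate_left(4, 8, k=1)): [8, 0, 2, 5, 7, 6, 3, 1, 4]
After 10 (swap(6, 5)): [8, 0, 2, 5, 7, 3, 6, 1, 4]
After 11 (swap(0, 8)): [4, 0, 2, 5, 7, 3, 6, 1, 8]
After 12 (swap(7, 4)): [4, 0, 2, 5, 1, 3, 6, 7, 8]
After 13 (swap(5, 3)): [4, 0, 2, 3, 1, 5, 6, 7, 8]
After 14 (swap(4, 0)): [1, 0, 2, 3, 4, 5, 6, 7, 8]
After 15 (swap(1, 0)): [0, 1, 2, 3, 4, 5, 6, 7, 8]

Answer: yes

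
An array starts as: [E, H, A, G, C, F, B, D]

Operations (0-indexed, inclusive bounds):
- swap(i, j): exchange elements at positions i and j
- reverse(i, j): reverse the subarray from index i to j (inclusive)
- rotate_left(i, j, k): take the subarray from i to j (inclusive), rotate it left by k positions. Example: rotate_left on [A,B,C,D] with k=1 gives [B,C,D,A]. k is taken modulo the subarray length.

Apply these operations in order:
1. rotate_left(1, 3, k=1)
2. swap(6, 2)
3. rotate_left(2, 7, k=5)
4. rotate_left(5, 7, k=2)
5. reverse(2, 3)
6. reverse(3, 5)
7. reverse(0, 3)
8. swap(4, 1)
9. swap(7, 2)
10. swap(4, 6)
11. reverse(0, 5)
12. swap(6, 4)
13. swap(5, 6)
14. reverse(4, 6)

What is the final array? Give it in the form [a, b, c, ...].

Answer: [D, C, E, F, G, H, B, A]

Derivation:
After 1 (rotate_left(1, 3, k=1)): [E, A, G, H, C, F, B, D]
After 2 (swap(6, 2)): [E, A, B, H, C, F, G, D]
After 3 (rotate_left(2, 7, k=5)): [E, A, D, B, H, C, F, G]
After 4 (rotate_left(5, 7, k=2)): [E, A, D, B, H, G, C, F]
After 5 (reverse(2, 3)): [E, A, B, D, H, G, C, F]
After 6 (reverse(3, 5)): [E, A, B, G, H, D, C, F]
After 7 (reverse(0, 3)): [G, B, A, E, H, D, C, F]
After 8 (swap(4, 1)): [G, H, A, E, B, D, C, F]
After 9 (swap(7, 2)): [G, H, F, E, B, D, C, A]
After 10 (swap(4, 6)): [G, H, F, E, C, D, B, A]
After 11 (reverse(0, 5)): [D, C, E, F, H, G, B, A]
After 12 (swap(6, 4)): [D, C, E, F, B, G, H, A]
After 13 (swap(5, 6)): [D, C, E, F, B, H, G, A]
After 14 (reverse(4, 6)): [D, C, E, F, G, H, B, A]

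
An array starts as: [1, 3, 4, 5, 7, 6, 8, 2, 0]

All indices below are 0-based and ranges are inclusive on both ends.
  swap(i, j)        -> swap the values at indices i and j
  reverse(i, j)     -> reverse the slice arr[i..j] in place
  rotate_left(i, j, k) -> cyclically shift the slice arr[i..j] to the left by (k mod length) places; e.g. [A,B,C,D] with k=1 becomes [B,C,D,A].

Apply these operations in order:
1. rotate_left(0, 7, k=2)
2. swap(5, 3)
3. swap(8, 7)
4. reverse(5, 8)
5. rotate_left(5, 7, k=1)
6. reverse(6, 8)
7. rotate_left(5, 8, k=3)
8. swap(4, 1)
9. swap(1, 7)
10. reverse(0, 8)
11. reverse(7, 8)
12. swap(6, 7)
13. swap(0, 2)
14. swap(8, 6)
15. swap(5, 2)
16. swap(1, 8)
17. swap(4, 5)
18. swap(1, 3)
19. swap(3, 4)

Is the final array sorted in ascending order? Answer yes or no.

Answer: yes

Derivation:
After 1 (rotate_left(0, 7, k=2)): [4, 5, 7, 6, 8, 2, 1, 3, 0]
After 2 (swap(5, 3)): [4, 5, 7, 2, 8, 6, 1, 3, 0]
After 3 (swap(8, 7)): [4, 5, 7, 2, 8, 6, 1, 0, 3]
After 4 (reverse(5, 8)): [4, 5, 7, 2, 8, 3, 0, 1, 6]
After 5 (rotate_left(5, 7, k=1)): [4, 5, 7, 2, 8, 0, 1, 3, 6]
After 6 (reverse(6, 8)): [4, 5, 7, 2, 8, 0, 6, 3, 1]
After 7 (rotate_left(5, 8, k=3)): [4, 5, 7, 2, 8, 1, 0, 6, 3]
After 8 (swap(4, 1)): [4, 8, 7, 2, 5, 1, 0, 6, 3]
After 9 (swap(1, 7)): [4, 6, 7, 2, 5, 1, 0, 8, 3]
After 10 (reverse(0, 8)): [3, 8, 0, 1, 5, 2, 7, 6, 4]
After 11 (reverse(7, 8)): [3, 8, 0, 1, 5, 2, 7, 4, 6]
After 12 (swap(6, 7)): [3, 8, 0, 1, 5, 2, 4, 7, 6]
After 13 (swap(0, 2)): [0, 8, 3, 1, 5, 2, 4, 7, 6]
After 14 (swap(8, 6)): [0, 8, 3, 1, 5, 2, 6, 7, 4]
After 15 (swap(5, 2)): [0, 8, 2, 1, 5, 3, 6, 7, 4]
After 16 (swap(1, 8)): [0, 4, 2, 1, 5, 3, 6, 7, 8]
After 17 (swap(4, 5)): [0, 4, 2, 1, 3, 5, 6, 7, 8]
After 18 (swap(1, 3)): [0, 1, 2, 4, 3, 5, 6, 7, 8]
After 19 (swap(3, 4)): [0, 1, 2, 3, 4, 5, 6, 7, 8]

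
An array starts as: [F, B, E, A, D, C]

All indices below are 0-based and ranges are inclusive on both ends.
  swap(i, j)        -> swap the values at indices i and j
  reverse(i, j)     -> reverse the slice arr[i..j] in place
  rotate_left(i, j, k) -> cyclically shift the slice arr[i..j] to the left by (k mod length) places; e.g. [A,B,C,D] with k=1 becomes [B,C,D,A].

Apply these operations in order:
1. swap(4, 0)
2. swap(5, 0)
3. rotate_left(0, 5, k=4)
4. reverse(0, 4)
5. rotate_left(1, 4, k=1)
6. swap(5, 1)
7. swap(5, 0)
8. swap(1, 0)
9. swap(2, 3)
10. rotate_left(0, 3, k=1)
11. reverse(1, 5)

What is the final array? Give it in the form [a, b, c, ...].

Answer: [C, E, B, A, D, F]

Derivation:
After 1 (swap(4, 0)): [D, B, E, A, F, C]
After 2 (swap(5, 0)): [C, B, E, A, F, D]
After 3 (rotate_left(0, 5, k=4)): [F, D, C, B, E, A]
After 4 (reverse(0, 4)): [E, B, C, D, F, A]
After 5 (rotate_left(1, 4, k=1)): [E, C, D, F, B, A]
After 6 (swap(5, 1)): [E, A, D, F, B, C]
After 7 (swap(5, 0)): [C, A, D, F, B, E]
After 8 (swap(1, 0)): [A, C, D, F, B, E]
After 9 (swap(2, 3)): [A, C, F, D, B, E]
After 10 (rotate_left(0, 3, k=1)): [C, F, D, A, B, E]
After 11 (reverse(1, 5)): [C, E, B, A, D, F]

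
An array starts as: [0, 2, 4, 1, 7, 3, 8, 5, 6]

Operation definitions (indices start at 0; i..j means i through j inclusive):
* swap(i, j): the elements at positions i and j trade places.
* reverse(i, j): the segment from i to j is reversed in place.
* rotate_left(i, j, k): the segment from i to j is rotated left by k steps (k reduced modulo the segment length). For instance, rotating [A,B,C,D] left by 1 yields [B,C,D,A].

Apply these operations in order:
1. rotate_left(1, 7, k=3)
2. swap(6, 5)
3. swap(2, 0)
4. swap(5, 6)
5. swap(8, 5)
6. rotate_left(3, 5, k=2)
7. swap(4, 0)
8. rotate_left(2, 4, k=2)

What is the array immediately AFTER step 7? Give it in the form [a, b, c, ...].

Answer: [8, 7, 0, 6, 3, 5, 4, 1, 2]

Derivation:
After 1 (rotate_left(1, 7, k=3)): [0, 7, 3, 8, 5, 2, 4, 1, 6]
After 2 (swap(6, 5)): [0, 7, 3, 8, 5, 4, 2, 1, 6]
After 3 (swap(2, 0)): [3, 7, 0, 8, 5, 4, 2, 1, 6]
After 4 (swap(5, 6)): [3, 7, 0, 8, 5, 2, 4, 1, 6]
After 5 (swap(8, 5)): [3, 7, 0, 8, 5, 6, 4, 1, 2]
After 6 (rotate_left(3, 5, k=2)): [3, 7, 0, 6, 8, 5, 4, 1, 2]
After 7 (swap(4, 0)): [8, 7, 0, 6, 3, 5, 4, 1, 2]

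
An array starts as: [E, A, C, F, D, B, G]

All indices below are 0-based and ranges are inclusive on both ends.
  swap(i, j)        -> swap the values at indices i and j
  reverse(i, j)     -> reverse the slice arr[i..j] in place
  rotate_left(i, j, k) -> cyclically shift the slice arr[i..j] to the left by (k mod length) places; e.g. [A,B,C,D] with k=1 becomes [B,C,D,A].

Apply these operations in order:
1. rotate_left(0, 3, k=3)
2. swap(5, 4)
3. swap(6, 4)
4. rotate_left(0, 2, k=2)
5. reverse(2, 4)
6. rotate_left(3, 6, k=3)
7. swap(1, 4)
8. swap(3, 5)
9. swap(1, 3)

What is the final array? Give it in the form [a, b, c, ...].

After 1 (rotate_left(0, 3, k=3)): [F, E, A, C, D, B, G]
After 2 (swap(5, 4)): [F, E, A, C, B, D, G]
After 3 (swap(6, 4)): [F, E, A, C, G, D, B]
After 4 (rotate_left(0, 2, k=2)): [A, F, E, C, G, D, B]
After 5 (reverse(2, 4)): [A, F, G, C, E, D, B]
After 6 (rotate_left(3, 6, k=3)): [A, F, G, B, C, E, D]
After 7 (swap(1, 4)): [A, C, G, B, F, E, D]
After 8 (swap(3, 5)): [A, C, G, E, F, B, D]
After 9 (swap(1, 3)): [A, E, G, C, F, B, D]

Answer: [A, E, G, C, F, B, D]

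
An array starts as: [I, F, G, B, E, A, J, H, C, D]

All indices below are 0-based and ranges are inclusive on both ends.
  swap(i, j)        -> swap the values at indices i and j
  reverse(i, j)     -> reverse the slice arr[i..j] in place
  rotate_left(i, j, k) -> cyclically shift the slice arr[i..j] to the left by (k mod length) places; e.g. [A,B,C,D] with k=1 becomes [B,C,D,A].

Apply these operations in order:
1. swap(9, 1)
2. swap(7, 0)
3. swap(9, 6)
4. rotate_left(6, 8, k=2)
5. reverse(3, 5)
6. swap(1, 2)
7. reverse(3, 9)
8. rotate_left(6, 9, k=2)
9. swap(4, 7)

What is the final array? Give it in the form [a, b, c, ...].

After 1 (swap(9, 1)): [I, D, G, B, E, A, J, H, C, F]
After 2 (swap(7, 0)): [H, D, G, B, E, A, J, I, C, F]
After 3 (swap(9, 6)): [H, D, G, B, E, A, F, I, C, J]
After 4 (rotate_left(6, 8, k=2)): [H, D, G, B, E, A, C, F, I, J]
After 5 (reverse(3, 5)): [H, D, G, A, E, B, C, F, I, J]
After 6 (swap(1, 2)): [H, G, D, A, E, B, C, F, I, J]
After 7 (reverse(3, 9)): [H, G, D, J, I, F, C, B, E, A]
After 8 (rotate_left(6, 9, k=2)): [H, G, D, J, I, F, E, A, C, B]
After 9 (swap(4, 7)): [H, G, D, J, A, F, E, I, C, B]

Answer: [H, G, D, J, A, F, E, I, C, B]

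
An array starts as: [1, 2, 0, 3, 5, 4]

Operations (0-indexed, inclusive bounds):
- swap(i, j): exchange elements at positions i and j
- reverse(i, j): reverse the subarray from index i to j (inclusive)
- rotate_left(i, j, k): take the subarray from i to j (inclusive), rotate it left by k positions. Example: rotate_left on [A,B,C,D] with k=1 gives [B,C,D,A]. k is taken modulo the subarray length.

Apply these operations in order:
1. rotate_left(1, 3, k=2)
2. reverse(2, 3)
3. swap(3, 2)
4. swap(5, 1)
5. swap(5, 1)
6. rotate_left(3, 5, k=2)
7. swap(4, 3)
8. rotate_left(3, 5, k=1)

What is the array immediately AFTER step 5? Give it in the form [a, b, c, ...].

Answer: [1, 3, 2, 0, 5, 4]

Derivation:
After 1 (rotate_left(1, 3, k=2)): [1, 3, 2, 0, 5, 4]
After 2 (reverse(2, 3)): [1, 3, 0, 2, 5, 4]
After 3 (swap(3, 2)): [1, 3, 2, 0, 5, 4]
After 4 (swap(5, 1)): [1, 4, 2, 0, 5, 3]
After 5 (swap(5, 1)): [1, 3, 2, 0, 5, 4]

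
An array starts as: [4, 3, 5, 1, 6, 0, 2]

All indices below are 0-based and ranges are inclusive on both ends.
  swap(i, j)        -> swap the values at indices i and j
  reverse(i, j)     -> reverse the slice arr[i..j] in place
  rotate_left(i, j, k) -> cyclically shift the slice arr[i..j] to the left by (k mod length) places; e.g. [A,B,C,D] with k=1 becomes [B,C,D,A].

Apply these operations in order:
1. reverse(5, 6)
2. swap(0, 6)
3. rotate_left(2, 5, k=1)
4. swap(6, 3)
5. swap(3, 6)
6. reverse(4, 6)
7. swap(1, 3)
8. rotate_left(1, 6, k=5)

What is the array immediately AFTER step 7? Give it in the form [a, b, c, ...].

After 1 (reverse(5, 6)): [4, 3, 5, 1, 6, 2, 0]
After 2 (swap(0, 6)): [0, 3, 5, 1, 6, 2, 4]
After 3 (rotate_left(2, 5, k=1)): [0, 3, 1, 6, 2, 5, 4]
After 4 (swap(6, 3)): [0, 3, 1, 4, 2, 5, 6]
After 5 (swap(3, 6)): [0, 3, 1, 6, 2, 5, 4]
After 6 (reverse(4, 6)): [0, 3, 1, 6, 4, 5, 2]
After 7 (swap(1, 3)): [0, 6, 1, 3, 4, 5, 2]

Answer: [0, 6, 1, 3, 4, 5, 2]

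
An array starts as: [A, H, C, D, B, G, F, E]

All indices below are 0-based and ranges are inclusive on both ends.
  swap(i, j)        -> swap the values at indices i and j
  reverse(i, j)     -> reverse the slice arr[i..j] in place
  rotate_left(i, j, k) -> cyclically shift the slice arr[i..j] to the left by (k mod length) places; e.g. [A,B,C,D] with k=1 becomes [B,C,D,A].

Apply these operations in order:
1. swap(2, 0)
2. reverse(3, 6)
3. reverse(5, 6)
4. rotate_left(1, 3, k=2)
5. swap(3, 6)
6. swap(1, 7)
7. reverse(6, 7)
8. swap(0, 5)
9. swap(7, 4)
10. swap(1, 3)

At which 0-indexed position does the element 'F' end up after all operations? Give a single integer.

Answer: 6

Derivation:
After 1 (swap(2, 0)): [C, H, A, D, B, G, F, E]
After 2 (reverse(3, 6)): [C, H, A, F, G, B, D, E]
After 3 (reverse(5, 6)): [C, H, A, F, G, D, B, E]
After 4 (rotate_left(1, 3, k=2)): [C, F, H, A, G, D, B, E]
After 5 (swap(3, 6)): [C, F, H, B, G, D, A, E]
After 6 (swap(1, 7)): [C, E, H, B, G, D, A, F]
After 7 (reverse(6, 7)): [C, E, H, B, G, D, F, A]
After 8 (swap(0, 5)): [D, E, H, B, G, C, F, A]
After 9 (swap(7, 4)): [D, E, H, B, A, C, F, G]
After 10 (swap(1, 3)): [D, B, H, E, A, C, F, G]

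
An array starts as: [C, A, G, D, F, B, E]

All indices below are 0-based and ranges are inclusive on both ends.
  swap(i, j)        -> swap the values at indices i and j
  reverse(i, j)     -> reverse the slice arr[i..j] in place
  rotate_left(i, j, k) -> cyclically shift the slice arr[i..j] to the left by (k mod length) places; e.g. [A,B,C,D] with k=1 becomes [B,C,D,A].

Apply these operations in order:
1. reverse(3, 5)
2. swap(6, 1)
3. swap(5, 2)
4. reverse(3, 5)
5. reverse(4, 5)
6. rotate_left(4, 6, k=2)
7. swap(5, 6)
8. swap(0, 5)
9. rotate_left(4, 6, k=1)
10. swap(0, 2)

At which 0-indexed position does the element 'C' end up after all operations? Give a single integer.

Answer: 4

Derivation:
After 1 (reverse(3, 5)): [C, A, G, B, F, D, E]
After 2 (swap(6, 1)): [C, E, G, B, F, D, A]
After 3 (swap(5, 2)): [C, E, D, B, F, G, A]
After 4 (reverse(3, 5)): [C, E, D, G, F, B, A]
After 5 (reverse(4, 5)): [C, E, D, G, B, F, A]
After 6 (rotate_left(4, 6, k=2)): [C, E, D, G, A, B, F]
After 7 (swap(5, 6)): [C, E, D, G, A, F, B]
After 8 (swap(0, 5)): [F, E, D, G, A, C, B]
After 9 (rotate_left(4, 6, k=1)): [F, E, D, G, C, B, A]
After 10 (swap(0, 2)): [D, E, F, G, C, B, A]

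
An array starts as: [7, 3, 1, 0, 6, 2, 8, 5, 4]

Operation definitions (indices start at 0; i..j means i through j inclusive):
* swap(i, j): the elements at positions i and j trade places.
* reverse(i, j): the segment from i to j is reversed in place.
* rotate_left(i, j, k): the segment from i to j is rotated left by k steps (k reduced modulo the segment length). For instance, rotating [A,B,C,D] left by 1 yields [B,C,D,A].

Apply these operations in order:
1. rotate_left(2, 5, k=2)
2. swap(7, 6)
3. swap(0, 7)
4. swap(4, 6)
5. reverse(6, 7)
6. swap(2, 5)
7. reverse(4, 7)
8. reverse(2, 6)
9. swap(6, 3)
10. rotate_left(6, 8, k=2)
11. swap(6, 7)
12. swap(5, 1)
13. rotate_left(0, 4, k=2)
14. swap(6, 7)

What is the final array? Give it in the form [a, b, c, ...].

After 1 (rotate_left(2, 5, k=2)): [7, 3, 6, 2, 1, 0, 8, 5, 4]
After 2 (swap(7, 6)): [7, 3, 6, 2, 1, 0, 5, 8, 4]
After 3 (swap(0, 7)): [8, 3, 6, 2, 1, 0, 5, 7, 4]
After 4 (swap(4, 6)): [8, 3, 6, 2, 5, 0, 1, 7, 4]
After 5 (reverse(6, 7)): [8, 3, 6, 2, 5, 0, 7, 1, 4]
After 6 (swap(2, 5)): [8, 3, 0, 2, 5, 6, 7, 1, 4]
After 7 (reverse(4, 7)): [8, 3, 0, 2, 1, 7, 6, 5, 4]
After 8 (reverse(2, 6)): [8, 3, 6, 7, 1, 2, 0, 5, 4]
After 9 (swap(6, 3)): [8, 3, 6, 0, 1, 2, 7, 5, 4]
After 10 (rotate_left(6, 8, k=2)): [8, 3, 6, 0, 1, 2, 4, 7, 5]
After 11 (swap(6, 7)): [8, 3, 6, 0, 1, 2, 7, 4, 5]
After 12 (swap(5, 1)): [8, 2, 6, 0, 1, 3, 7, 4, 5]
After 13 (rotate_left(0, 4, k=2)): [6, 0, 1, 8, 2, 3, 7, 4, 5]
After 14 (swap(6, 7)): [6, 0, 1, 8, 2, 3, 4, 7, 5]

Answer: [6, 0, 1, 8, 2, 3, 4, 7, 5]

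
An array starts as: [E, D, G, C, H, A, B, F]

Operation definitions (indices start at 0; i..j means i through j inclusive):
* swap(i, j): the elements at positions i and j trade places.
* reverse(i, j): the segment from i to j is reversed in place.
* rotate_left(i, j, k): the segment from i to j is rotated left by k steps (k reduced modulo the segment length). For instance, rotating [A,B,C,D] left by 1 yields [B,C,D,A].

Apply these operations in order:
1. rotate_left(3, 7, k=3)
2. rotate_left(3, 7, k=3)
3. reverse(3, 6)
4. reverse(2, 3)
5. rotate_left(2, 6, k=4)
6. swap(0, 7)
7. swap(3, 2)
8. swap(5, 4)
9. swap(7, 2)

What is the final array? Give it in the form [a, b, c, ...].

After 1 (rotate_left(3, 7, k=3)): [E, D, G, B, F, C, H, A]
After 2 (rotate_left(3, 7, k=3)): [E, D, G, H, A, B, F, C]
After 3 (reverse(3, 6)): [E, D, G, F, B, A, H, C]
After 4 (reverse(2, 3)): [E, D, F, G, B, A, H, C]
After 5 (rotate_left(2, 6, k=4)): [E, D, H, F, G, B, A, C]
After 6 (swap(0, 7)): [C, D, H, F, G, B, A, E]
After 7 (swap(3, 2)): [C, D, F, H, G, B, A, E]
After 8 (swap(5, 4)): [C, D, F, H, B, G, A, E]
After 9 (swap(7, 2)): [C, D, E, H, B, G, A, F]

Answer: [C, D, E, H, B, G, A, F]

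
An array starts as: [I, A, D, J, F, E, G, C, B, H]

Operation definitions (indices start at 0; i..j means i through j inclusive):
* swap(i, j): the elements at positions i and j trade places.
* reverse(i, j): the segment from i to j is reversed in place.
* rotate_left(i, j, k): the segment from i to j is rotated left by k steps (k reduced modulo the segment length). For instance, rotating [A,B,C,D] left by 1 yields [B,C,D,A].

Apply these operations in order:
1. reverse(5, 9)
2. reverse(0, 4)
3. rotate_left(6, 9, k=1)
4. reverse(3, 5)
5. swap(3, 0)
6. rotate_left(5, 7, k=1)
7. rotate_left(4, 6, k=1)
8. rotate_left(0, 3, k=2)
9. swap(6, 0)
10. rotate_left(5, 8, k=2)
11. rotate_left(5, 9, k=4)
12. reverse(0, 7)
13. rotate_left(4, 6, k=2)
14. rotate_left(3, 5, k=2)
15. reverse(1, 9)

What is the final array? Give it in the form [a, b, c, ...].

Answer: [E, D, G, I, H, F, C, J, B, A]

Derivation:
After 1 (reverse(5, 9)): [I, A, D, J, F, H, B, C, G, E]
After 2 (reverse(0, 4)): [F, J, D, A, I, H, B, C, G, E]
After 3 (rotate_left(6, 9, k=1)): [F, J, D, A, I, H, C, G, E, B]
After 4 (reverse(3, 5)): [F, J, D, H, I, A, C, G, E, B]
After 5 (swap(3, 0)): [H, J, D, F, I, A, C, G, E, B]
After 6 (rotate_left(5, 7, k=1)): [H, J, D, F, I, C, G, A, E, B]
After 7 (rotate_left(4, 6, k=1)): [H, J, D, F, C, G, I, A, E, B]
After 8 (rotate_left(0, 3, k=2)): [D, F, H, J, C, G, I, A, E, B]
After 9 (swap(6, 0)): [I, F, H, J, C, G, D, A, E, B]
After 10 (rotate_left(5, 8, k=2)): [I, F, H, J, C, A, E, G, D, B]
After 11 (rotate_left(5, 9, k=4)): [I, F, H, J, C, B, A, E, G, D]
After 12 (reverse(0, 7)): [E, A, B, C, J, H, F, I, G, D]
After 13 (rotate_left(4, 6, k=2)): [E, A, B, C, F, J, H, I, G, D]
After 14 (rotate_left(3, 5, k=2)): [E, A, B, J, C, F, H, I, G, D]
After 15 (reverse(1, 9)): [E, D, G, I, H, F, C, J, B, A]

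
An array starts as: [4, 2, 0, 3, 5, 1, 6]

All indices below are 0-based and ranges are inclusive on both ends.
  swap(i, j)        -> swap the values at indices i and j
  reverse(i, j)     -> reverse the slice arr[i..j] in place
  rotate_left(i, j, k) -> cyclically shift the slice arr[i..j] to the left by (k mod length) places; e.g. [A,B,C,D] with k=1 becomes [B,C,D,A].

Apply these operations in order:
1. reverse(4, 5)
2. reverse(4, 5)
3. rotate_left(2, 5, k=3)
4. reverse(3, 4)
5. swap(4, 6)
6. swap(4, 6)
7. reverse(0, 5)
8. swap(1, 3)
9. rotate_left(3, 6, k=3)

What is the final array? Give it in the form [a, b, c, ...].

After 1 (reverse(4, 5)): [4, 2, 0, 3, 1, 5, 6]
After 2 (reverse(4, 5)): [4, 2, 0, 3, 5, 1, 6]
After 3 (rotate_left(2, 5, k=3)): [4, 2, 1, 0, 3, 5, 6]
After 4 (reverse(3, 4)): [4, 2, 1, 3, 0, 5, 6]
After 5 (swap(4, 6)): [4, 2, 1, 3, 6, 5, 0]
After 6 (swap(4, 6)): [4, 2, 1, 3, 0, 5, 6]
After 7 (reverse(0, 5)): [5, 0, 3, 1, 2, 4, 6]
After 8 (swap(1, 3)): [5, 1, 3, 0, 2, 4, 6]
After 9 (rotate_left(3, 6, k=3)): [5, 1, 3, 6, 0, 2, 4]

Answer: [5, 1, 3, 6, 0, 2, 4]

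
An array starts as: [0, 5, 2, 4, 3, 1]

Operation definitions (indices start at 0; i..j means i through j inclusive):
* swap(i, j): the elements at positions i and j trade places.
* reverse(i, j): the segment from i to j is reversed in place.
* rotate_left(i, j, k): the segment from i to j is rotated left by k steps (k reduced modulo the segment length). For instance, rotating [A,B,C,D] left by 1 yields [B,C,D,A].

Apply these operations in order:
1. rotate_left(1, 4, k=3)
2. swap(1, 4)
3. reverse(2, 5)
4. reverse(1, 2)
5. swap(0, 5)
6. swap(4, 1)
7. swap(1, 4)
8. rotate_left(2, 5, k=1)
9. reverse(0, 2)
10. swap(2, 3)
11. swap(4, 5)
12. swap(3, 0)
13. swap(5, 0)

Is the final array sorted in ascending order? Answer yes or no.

Answer: yes

Derivation:
After 1 (rotate_left(1, 4, k=3)): [0, 3, 5, 2, 4, 1]
After 2 (swap(1, 4)): [0, 4, 5, 2, 3, 1]
After 3 (reverse(2, 5)): [0, 4, 1, 3, 2, 5]
After 4 (reverse(1, 2)): [0, 1, 4, 3, 2, 5]
After 5 (swap(0, 5)): [5, 1, 4, 3, 2, 0]
After 6 (swap(4, 1)): [5, 2, 4, 3, 1, 0]
After 7 (swap(1, 4)): [5, 1, 4, 3, 2, 0]
After 8 (rotate_left(2, 5, k=1)): [5, 1, 3, 2, 0, 4]
After 9 (reverse(0, 2)): [3, 1, 5, 2, 0, 4]
After 10 (swap(2, 3)): [3, 1, 2, 5, 0, 4]
After 11 (swap(4, 5)): [3, 1, 2, 5, 4, 0]
After 12 (swap(3, 0)): [5, 1, 2, 3, 4, 0]
After 13 (swap(5, 0)): [0, 1, 2, 3, 4, 5]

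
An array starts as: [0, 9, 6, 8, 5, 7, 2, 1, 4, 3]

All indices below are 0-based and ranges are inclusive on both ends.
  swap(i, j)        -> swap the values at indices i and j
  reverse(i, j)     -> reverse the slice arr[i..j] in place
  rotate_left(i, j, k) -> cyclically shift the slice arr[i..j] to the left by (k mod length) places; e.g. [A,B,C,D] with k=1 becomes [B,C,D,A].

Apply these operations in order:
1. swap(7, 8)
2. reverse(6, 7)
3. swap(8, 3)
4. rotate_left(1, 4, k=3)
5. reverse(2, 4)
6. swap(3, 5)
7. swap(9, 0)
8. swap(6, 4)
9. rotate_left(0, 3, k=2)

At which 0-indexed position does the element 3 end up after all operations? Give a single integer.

Answer: 2

Derivation:
After 1 (swap(7, 8)): [0, 9, 6, 8, 5, 7, 2, 4, 1, 3]
After 2 (reverse(6, 7)): [0, 9, 6, 8, 5, 7, 4, 2, 1, 3]
After 3 (swap(8, 3)): [0, 9, 6, 1, 5, 7, 4, 2, 8, 3]
After 4 (rotate_left(1, 4, k=3)): [0, 5, 9, 6, 1, 7, 4, 2, 8, 3]
After 5 (reverse(2, 4)): [0, 5, 1, 6, 9, 7, 4, 2, 8, 3]
After 6 (swap(3, 5)): [0, 5, 1, 7, 9, 6, 4, 2, 8, 3]
After 7 (swap(9, 0)): [3, 5, 1, 7, 9, 6, 4, 2, 8, 0]
After 8 (swap(6, 4)): [3, 5, 1, 7, 4, 6, 9, 2, 8, 0]
After 9 (rotate_left(0, 3, k=2)): [1, 7, 3, 5, 4, 6, 9, 2, 8, 0]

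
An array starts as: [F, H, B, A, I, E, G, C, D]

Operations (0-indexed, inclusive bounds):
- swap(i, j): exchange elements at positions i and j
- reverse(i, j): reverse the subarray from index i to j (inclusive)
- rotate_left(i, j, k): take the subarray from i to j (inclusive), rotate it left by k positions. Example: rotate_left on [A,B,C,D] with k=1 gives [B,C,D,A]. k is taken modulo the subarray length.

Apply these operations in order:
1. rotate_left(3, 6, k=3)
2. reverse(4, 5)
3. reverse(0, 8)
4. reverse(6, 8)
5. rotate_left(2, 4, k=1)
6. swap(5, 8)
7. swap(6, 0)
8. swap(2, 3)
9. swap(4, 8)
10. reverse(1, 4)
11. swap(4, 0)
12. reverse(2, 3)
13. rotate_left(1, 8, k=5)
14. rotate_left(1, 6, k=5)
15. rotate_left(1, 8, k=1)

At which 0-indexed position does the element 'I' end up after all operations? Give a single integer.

Answer: 5

Derivation:
After 1 (rotate_left(3, 6, k=3)): [F, H, B, G, A, I, E, C, D]
After 2 (reverse(4, 5)): [F, H, B, G, I, A, E, C, D]
After 3 (reverse(0, 8)): [D, C, E, A, I, G, B, H, F]
After 4 (reverse(6, 8)): [D, C, E, A, I, G, F, H, B]
After 5 (rotate_left(2, 4, k=1)): [D, C, A, I, E, G, F, H, B]
After 6 (swap(5, 8)): [D, C, A, I, E, B, F, H, G]
After 7 (swap(6, 0)): [F, C, A, I, E, B, D, H, G]
After 8 (swap(2, 3)): [F, C, I, A, E, B, D, H, G]
After 9 (swap(4, 8)): [F, C, I, A, G, B, D, H, E]
After 10 (reverse(1, 4)): [F, G, A, I, C, B, D, H, E]
After 11 (swap(4, 0)): [C, G, A, I, F, B, D, H, E]
After 12 (reverse(2, 3)): [C, G, I, A, F, B, D, H, E]
After 13 (rotate_left(1, 8, k=5)): [C, D, H, E, G, I, A, F, B]
After 14 (rotate_left(1, 6, k=5)): [C, A, D, H, E, G, I, F, B]
After 15 (rotate_left(1, 8, k=1)): [C, D, H, E, G, I, F, B, A]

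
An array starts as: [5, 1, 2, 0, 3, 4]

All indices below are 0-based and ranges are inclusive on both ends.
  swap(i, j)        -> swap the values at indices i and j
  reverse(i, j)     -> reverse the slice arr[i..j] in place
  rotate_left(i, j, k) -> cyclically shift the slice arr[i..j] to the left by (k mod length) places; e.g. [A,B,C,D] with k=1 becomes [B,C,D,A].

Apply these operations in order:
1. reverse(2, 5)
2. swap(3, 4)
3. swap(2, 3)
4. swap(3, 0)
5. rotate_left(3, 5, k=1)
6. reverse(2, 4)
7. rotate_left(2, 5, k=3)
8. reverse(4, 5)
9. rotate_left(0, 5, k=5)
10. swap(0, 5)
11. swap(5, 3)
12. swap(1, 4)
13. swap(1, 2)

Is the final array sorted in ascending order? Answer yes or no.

Answer: yes

Derivation:
After 1 (reverse(2, 5)): [5, 1, 4, 3, 0, 2]
After 2 (swap(3, 4)): [5, 1, 4, 0, 3, 2]
After 3 (swap(2, 3)): [5, 1, 0, 4, 3, 2]
After 4 (swap(3, 0)): [4, 1, 0, 5, 3, 2]
After 5 (rotate_left(3, 5, k=1)): [4, 1, 0, 3, 2, 5]
After 6 (reverse(2, 4)): [4, 1, 2, 3, 0, 5]
After 7 (rotate_left(2, 5, k=3)): [4, 1, 5, 2, 3, 0]
After 8 (reverse(4, 5)): [4, 1, 5, 2, 0, 3]
After 9 (rotate_left(0, 5, k=5)): [3, 4, 1, 5, 2, 0]
After 10 (swap(0, 5)): [0, 4, 1, 5, 2, 3]
After 11 (swap(5, 3)): [0, 4, 1, 3, 2, 5]
After 12 (swap(1, 4)): [0, 2, 1, 3, 4, 5]
After 13 (swap(1, 2)): [0, 1, 2, 3, 4, 5]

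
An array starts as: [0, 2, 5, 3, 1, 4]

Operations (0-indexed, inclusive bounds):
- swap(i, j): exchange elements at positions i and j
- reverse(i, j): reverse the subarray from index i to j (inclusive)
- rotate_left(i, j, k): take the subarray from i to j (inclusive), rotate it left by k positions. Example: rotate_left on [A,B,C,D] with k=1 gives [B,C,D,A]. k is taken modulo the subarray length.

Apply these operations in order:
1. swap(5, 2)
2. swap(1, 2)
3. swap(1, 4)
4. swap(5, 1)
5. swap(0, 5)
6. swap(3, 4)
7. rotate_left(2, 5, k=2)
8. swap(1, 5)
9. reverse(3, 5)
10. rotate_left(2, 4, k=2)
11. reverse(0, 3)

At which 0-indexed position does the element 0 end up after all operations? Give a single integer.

After 1 (swap(5, 2)): [0, 2, 4, 3, 1, 5]
After 2 (swap(1, 2)): [0, 4, 2, 3, 1, 5]
After 3 (swap(1, 4)): [0, 1, 2, 3, 4, 5]
After 4 (swap(5, 1)): [0, 5, 2, 3, 4, 1]
After 5 (swap(0, 5)): [1, 5, 2, 3, 4, 0]
After 6 (swap(3, 4)): [1, 5, 2, 4, 3, 0]
After 7 (rotate_left(2, 5, k=2)): [1, 5, 3, 0, 2, 4]
After 8 (swap(1, 5)): [1, 4, 3, 0, 2, 5]
After 9 (reverse(3, 5)): [1, 4, 3, 5, 2, 0]
After 10 (rotate_left(2, 4, k=2)): [1, 4, 2, 3, 5, 0]
After 11 (reverse(0, 3)): [3, 2, 4, 1, 5, 0]

Answer: 5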